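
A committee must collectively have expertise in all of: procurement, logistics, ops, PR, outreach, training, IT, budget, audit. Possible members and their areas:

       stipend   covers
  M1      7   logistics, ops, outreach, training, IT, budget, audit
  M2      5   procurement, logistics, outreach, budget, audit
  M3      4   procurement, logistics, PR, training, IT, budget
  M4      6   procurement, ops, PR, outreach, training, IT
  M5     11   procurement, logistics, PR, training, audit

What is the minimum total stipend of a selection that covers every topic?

11

M1, M3 cover every topic at stipend 7 + 4 = 11.
Any cover uses at least 2 members; among all covering selections none totals below 11.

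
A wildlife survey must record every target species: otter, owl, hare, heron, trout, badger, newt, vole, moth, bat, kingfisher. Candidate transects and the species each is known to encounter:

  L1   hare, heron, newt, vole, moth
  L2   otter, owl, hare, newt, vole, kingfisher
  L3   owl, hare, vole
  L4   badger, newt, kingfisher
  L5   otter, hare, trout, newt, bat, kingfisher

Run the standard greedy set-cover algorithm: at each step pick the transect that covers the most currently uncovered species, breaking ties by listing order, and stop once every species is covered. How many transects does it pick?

Pick 1: L2 covers 6 new species (otter, owl, hare, newt, vole, kingfisher).
Pick 2: L1 covers 2 new species (heron, moth).
Pick 3: L5 covers 2 new species (trout, bat).
Pick 4: L4 covers 1 new species (badger).
Greedy uses 4 transects.

4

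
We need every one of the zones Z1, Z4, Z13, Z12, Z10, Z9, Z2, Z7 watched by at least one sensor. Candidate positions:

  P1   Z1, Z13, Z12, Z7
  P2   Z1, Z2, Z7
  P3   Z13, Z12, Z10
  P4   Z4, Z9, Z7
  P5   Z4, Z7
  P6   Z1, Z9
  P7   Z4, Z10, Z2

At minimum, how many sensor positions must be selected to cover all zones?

P1, P4, P7 together cover {Z1, Z4, Z13, Z12, Z10, Z9, Z2, Z7} — every zone.
No 2 of the 7 sensor positions cover everything (all 21 pairs fall short), so 3 is minimum.

3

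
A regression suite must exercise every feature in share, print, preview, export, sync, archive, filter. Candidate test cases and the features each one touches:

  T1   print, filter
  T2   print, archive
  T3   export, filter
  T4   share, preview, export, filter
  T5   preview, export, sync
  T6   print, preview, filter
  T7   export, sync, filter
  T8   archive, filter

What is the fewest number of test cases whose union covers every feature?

T2, T4, T5 together cover {share, print, preview, export, sync, archive, filter} — every feature.
No 2 of the 8 test cases cover everything (all 28 pairs fall short), so 3 is minimum.

3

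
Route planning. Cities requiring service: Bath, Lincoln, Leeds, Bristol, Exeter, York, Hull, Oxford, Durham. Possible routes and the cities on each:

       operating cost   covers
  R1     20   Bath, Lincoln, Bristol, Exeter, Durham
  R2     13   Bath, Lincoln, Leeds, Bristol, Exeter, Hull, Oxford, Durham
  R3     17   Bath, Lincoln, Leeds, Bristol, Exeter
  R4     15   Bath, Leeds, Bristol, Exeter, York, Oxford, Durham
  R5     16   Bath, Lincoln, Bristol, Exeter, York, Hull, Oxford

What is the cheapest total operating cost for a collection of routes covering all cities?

R2, R4 cover every city at operating cost 13 + 15 = 28.
Any cover uses at least 2 routes; among all covering selections none totals below 28.

28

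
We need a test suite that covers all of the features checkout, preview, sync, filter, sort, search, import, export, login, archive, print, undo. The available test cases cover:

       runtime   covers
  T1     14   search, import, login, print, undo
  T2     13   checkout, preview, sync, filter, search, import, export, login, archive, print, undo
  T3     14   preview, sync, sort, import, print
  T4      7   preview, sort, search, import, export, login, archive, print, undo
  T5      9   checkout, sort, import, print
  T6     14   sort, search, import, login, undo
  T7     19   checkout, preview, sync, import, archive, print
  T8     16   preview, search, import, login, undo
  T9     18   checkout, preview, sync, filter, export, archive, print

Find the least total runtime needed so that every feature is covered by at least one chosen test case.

20

T2, T4 cover every feature at runtime 13 + 7 = 20.
Any cover uses at least 2 test cases; among all covering selections none totals below 20.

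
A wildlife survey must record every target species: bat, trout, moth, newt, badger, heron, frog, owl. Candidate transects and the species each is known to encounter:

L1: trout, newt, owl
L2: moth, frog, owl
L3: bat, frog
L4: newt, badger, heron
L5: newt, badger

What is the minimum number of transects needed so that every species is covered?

4

L1, L2, L3, L4 together cover {bat, trout, moth, newt, badger, heron, frog, owl} — every species.
No 3 of the 5 transects cover everything (all 10 triples fall short), so 4 is minimum.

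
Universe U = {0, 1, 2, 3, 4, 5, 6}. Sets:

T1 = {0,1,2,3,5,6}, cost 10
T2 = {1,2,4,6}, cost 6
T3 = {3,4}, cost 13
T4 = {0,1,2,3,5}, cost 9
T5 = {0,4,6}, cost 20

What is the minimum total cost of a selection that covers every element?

T2, T4 cover every element at cost 6 + 9 = 15.
Any cover uses at least 2 sets; among all covering selections none totals below 15.

15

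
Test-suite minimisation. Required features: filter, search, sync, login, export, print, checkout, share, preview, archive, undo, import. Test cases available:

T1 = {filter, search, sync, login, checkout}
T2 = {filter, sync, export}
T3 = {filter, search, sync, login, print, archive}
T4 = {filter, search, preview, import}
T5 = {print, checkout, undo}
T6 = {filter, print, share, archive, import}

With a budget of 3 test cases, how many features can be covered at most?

10

Choosing T1, T2, T6 covers {filter, search, sync, login, export, print, checkout, share, archive, import} — 10 features.
No choice of 3 test cases does better; here preview, undo are left uncovered.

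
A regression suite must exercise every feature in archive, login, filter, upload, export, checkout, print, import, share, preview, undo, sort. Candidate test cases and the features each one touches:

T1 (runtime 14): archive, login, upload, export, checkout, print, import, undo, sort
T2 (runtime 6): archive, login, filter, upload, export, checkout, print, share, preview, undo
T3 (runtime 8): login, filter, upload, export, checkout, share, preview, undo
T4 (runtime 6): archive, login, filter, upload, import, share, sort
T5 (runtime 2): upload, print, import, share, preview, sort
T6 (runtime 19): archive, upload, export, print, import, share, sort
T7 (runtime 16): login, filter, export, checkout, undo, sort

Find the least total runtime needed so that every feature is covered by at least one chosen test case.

T2, T5 cover every feature at runtime 6 + 2 = 8.
Any cover uses at least 2 test cases; among all covering selections none totals below 8.

8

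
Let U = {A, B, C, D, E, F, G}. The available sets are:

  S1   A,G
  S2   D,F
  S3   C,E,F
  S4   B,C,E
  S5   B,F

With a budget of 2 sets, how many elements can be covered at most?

5

Choosing S1, S3 covers {A, C, E, F, G} — 5 elements.
No choice of 2 sets does better; here B, D are left uncovered.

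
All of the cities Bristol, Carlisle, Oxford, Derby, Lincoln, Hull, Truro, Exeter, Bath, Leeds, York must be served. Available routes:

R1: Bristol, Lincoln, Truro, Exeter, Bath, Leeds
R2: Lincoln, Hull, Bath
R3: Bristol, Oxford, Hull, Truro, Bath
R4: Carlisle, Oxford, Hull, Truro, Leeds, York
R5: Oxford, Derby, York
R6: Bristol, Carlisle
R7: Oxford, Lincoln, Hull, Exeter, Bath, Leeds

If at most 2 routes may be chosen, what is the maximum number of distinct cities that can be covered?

10

Choosing R1, R4 covers {Bristol, Carlisle, Oxford, Lincoln, Hull, Truro, Exeter, Bath, Leeds, York} — 10 cities.
No choice of 2 routes does better; here Derby is left uncovered.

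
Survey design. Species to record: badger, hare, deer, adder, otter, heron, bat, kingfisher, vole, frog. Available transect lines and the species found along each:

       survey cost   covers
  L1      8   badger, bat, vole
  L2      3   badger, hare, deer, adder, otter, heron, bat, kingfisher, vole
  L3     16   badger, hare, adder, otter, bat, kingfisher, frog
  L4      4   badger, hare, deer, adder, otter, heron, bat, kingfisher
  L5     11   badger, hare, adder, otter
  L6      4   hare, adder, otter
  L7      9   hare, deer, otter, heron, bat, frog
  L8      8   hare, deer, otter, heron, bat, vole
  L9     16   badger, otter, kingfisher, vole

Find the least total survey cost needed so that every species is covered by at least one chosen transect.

L2, L7 cover every species at survey cost 3 + 9 = 12.
Any cover uses at least 2 transects; among all covering selections none totals below 12.

12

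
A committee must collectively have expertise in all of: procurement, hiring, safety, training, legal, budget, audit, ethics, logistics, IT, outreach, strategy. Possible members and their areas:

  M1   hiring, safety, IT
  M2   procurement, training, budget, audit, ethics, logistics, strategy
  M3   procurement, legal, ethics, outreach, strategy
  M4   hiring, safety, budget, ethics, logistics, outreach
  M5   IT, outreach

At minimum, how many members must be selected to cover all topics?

3

M1, M2, M3 together cover {procurement, hiring, safety, training, legal, budget, audit, ethics, logistics, IT, outreach, strategy} — every topic.
No 2 of the 5 members cover everything (all 10 pairs fall short), so 3 is minimum.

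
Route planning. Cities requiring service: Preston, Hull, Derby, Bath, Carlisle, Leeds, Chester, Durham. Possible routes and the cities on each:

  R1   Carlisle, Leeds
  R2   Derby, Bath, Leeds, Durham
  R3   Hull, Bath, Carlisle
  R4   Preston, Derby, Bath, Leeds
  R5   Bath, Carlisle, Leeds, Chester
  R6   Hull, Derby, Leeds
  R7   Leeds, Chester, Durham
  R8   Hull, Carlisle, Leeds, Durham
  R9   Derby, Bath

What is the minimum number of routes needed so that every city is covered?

R3, R4, R7 together cover {Preston, Hull, Derby, Bath, Carlisle, Leeds, Chester, Durham} — every city.
No 2 of the 9 routes cover everything (all 36 pairs fall short), so 3 is minimum.
Greedy (largest uncovered first) would take R2, R3, R4, R5 — 4 routes — but 3 suffice.

3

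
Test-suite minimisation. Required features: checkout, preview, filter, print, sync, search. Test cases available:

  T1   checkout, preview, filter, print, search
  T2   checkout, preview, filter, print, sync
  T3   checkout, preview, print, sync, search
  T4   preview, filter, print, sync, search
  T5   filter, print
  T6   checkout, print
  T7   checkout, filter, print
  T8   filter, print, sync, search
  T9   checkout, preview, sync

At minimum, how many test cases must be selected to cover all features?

2

T1, T2 together cover {checkout, preview, filter, print, sync, search} — every feature.
No single test case contains all 6 features, so 2 is optimal.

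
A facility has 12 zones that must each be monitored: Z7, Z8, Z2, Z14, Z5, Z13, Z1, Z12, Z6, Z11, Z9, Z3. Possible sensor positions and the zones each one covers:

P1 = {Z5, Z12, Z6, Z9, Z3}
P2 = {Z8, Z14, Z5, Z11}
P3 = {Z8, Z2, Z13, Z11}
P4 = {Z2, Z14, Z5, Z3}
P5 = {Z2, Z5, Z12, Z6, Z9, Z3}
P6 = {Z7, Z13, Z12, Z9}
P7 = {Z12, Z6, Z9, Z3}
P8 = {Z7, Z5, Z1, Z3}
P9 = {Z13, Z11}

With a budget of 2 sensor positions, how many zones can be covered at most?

9

Choosing P1, P3 covers {Z8, Z2, Z5, Z13, Z12, Z6, Z11, Z9, Z3} — 9 zones.
No choice of 2 sensor positions does better; here Z7, Z14, Z1 are left uncovered.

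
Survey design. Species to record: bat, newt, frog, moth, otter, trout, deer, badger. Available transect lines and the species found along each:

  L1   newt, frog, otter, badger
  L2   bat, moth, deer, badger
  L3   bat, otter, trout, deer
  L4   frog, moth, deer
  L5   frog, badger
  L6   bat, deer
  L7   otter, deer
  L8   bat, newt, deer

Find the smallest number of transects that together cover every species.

3

L1, L2, L3 together cover {bat, newt, frog, moth, otter, trout, deer, badger} — every species.
No 2 of the 8 transects cover everything (all 28 pairs fall short), so 3 is minimum.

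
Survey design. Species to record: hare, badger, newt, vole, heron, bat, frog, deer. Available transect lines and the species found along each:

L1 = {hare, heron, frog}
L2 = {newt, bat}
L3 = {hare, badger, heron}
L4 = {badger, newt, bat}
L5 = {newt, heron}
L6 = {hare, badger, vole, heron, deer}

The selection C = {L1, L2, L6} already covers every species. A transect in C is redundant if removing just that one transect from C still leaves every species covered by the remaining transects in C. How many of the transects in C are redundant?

0

Drop L1: frog uncovered — not redundant.
Drop L2: newt, bat uncovered — not redundant.
Drop L6: badger, vole, deer uncovered — not redundant.
None of the transects in C is redundant.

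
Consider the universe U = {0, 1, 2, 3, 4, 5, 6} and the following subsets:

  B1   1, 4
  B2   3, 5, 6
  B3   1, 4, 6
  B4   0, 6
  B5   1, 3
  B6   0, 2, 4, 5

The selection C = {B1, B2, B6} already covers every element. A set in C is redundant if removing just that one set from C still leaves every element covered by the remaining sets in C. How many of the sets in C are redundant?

Drop B1: 1 uncovered — not redundant.
Drop B2: 3, 6 uncovered — not redundant.
Drop B6: 0, 2 uncovered — not redundant.
None of the sets in C is redundant.

0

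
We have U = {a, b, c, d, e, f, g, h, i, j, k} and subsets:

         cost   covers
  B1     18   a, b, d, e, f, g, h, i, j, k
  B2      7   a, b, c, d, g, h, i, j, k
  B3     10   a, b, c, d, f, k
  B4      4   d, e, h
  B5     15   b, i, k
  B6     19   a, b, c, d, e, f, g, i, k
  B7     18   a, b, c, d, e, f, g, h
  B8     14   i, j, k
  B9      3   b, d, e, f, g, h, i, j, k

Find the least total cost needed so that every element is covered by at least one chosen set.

B2, B9 cover every element at cost 7 + 3 = 10.
Any cover uses at least 2 sets; among all covering selections none totals below 10.

10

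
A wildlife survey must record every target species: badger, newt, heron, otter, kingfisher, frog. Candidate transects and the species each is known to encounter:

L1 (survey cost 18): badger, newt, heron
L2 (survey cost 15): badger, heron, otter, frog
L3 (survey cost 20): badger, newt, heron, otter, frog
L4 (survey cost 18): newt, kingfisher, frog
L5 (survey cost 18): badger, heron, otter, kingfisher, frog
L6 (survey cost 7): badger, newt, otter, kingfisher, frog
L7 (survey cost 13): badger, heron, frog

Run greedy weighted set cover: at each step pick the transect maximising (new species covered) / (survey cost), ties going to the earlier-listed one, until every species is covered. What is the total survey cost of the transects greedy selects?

Pick 1: L6 adds 5 new (badger, newt, otter, kingfisher, frog) at survey cost 7 (ratio 5/7).
Pick 2: L7 adds 1 new (heron) at survey cost 13 (ratio 1/13).
Greedy total survey cost: 7 + 13 = 20.

20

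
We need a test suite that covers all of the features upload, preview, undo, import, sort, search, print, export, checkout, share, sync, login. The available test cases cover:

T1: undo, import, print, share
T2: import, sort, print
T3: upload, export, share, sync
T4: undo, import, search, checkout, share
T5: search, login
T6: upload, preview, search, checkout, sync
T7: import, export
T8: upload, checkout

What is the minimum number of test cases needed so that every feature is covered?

T1, T2, T3, T5, T6 together cover {upload, preview, undo, import, sort, search, print, export, checkout, share, sync, login} — every feature.
No 4 of the 8 test cases cover everything (all 70 size-4 selections fall short), so 5 is minimum.

5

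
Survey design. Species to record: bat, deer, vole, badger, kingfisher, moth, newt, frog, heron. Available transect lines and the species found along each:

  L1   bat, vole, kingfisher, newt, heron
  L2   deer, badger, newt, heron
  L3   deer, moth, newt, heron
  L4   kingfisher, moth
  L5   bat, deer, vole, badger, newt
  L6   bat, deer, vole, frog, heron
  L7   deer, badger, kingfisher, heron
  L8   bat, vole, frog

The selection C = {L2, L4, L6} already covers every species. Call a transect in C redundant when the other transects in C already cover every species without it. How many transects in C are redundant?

Drop L2: badger, newt uncovered — not redundant.
Drop L4: kingfisher, moth uncovered — not redundant.
Drop L6: bat, vole, frog uncovered — not redundant.
None of the transects in C is redundant.

0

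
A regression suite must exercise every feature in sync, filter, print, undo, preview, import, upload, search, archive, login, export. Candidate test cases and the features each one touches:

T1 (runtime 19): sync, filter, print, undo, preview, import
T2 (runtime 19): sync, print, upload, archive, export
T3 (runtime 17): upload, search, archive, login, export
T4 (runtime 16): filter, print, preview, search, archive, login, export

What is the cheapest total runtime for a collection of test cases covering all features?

T1, T3 cover every feature at runtime 19 + 17 = 36.
Any cover uses at least 2 test cases; among all covering selections none totals below 36.

36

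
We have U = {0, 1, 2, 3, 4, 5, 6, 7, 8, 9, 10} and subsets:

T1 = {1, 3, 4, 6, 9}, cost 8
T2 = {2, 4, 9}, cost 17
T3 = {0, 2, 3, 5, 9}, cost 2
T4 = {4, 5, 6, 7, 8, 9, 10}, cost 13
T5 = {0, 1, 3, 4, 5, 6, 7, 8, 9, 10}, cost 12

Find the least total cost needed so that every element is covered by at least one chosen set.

14

T3, T5 cover every element at cost 2 + 12 = 14.
Any cover uses at least 2 sets; among all covering selections none totals below 14.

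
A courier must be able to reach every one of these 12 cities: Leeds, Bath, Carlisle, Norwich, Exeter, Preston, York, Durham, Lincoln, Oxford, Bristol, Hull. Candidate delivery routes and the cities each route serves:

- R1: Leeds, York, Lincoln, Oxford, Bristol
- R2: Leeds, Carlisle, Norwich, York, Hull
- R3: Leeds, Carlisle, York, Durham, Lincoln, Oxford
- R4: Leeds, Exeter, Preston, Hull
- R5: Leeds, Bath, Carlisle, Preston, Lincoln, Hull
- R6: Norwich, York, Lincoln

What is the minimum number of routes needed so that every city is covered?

5

R1, R2, R3, R4, R5 together cover {Leeds, Bath, Carlisle, Norwich, Exeter, Preston, York, Durham, Lincoln, Oxford, Bristol, Hull} — every city.
No 4 of the 6 routes cover everything (all 15 size-4 selections fall short), so 5 is minimum.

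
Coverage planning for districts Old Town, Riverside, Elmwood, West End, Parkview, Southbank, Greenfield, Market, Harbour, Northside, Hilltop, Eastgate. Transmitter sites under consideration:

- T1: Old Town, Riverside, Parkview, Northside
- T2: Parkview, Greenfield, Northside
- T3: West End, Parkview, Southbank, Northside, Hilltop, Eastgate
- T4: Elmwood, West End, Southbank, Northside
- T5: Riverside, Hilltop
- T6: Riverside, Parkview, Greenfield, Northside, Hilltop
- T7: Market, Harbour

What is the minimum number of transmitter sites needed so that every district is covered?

T1, T2, T3, T4, T7 together cover {Old Town, Riverside, Elmwood, West End, Parkview, Southbank, Greenfield, Market, Harbour, Northside, Hilltop, Eastgate} — every district.
No 4 of the 7 transmitter sites cover everything (all 35 size-4 selections fall short), so 5 is minimum.

5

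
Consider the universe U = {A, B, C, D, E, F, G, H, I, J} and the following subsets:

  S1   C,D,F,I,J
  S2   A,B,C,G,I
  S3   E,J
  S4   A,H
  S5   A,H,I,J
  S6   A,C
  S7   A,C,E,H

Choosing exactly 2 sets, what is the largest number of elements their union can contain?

8

Choosing S1, S2 covers {A, B, C, D, F, G, I, J} — 8 elements.
No choice of 2 sets does better; here E, H are left uncovered.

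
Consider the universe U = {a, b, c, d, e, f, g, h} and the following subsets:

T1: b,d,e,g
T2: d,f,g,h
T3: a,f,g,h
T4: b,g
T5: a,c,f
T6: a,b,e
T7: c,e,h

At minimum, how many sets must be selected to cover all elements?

3

T1, T2, T5 together cover {a, b, c, d, e, f, g, h} — every element.
No 2 of the 7 sets cover everything (all 21 pairs fall short), so 3 is minimum.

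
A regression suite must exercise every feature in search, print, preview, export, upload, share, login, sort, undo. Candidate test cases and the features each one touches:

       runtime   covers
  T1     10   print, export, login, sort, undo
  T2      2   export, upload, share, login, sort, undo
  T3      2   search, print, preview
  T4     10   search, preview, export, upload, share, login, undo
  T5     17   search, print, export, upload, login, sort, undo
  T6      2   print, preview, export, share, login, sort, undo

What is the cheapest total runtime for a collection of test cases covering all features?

4

T2, T3 cover every feature at runtime 2 + 2 = 4.
Any cover uses at least 2 test cases; among all covering selections none totals below 4.
Greedy by coverage-per-runtime would pick T6, T2, T3 for 6 — worse than the optimum 4.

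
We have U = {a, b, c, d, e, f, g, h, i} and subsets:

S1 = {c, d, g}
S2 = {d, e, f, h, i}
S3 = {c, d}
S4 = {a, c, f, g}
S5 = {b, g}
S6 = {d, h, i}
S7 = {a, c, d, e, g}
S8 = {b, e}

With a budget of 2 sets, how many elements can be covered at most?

Choosing S2, S4 covers {a, c, d, e, f, g, h, i} — 8 elements.
No choice of 2 sets does better; here b is left uncovered.

8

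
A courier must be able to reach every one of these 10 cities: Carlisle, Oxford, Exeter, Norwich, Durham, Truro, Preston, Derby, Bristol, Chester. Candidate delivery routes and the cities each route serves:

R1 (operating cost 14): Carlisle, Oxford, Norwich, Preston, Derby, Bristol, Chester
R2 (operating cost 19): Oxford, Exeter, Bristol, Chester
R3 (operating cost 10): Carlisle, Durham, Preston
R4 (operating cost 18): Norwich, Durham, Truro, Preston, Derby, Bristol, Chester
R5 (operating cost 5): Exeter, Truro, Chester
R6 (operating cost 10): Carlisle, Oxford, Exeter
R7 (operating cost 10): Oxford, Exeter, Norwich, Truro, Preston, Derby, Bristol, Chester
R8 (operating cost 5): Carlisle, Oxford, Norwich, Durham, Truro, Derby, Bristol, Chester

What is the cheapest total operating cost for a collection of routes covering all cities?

R7, R8 cover every city at operating cost 10 + 5 = 15.
Any cover uses at least 2 routes; among all covering selections none totals below 15.
Greedy by coverage-per-operating cost would pick R8, R5, R3 for 20 — worse than the optimum 15.

15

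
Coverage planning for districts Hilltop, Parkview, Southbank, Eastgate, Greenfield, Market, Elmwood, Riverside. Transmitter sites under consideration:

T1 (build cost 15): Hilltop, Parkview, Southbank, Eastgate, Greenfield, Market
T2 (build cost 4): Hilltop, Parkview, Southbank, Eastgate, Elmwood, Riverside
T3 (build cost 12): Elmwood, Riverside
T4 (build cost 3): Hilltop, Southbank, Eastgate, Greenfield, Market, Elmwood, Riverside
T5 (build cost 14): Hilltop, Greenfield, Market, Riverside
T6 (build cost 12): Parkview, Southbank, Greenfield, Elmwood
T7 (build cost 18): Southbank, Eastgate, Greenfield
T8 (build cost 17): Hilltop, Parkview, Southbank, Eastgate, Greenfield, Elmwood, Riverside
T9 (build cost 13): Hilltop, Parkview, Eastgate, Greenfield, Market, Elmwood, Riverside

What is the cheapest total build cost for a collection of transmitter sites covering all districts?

7

T2, T4 cover every district at build cost 4 + 3 = 7.
Any cover uses at least 2 transmitter sites; among all covering selections none totals below 7.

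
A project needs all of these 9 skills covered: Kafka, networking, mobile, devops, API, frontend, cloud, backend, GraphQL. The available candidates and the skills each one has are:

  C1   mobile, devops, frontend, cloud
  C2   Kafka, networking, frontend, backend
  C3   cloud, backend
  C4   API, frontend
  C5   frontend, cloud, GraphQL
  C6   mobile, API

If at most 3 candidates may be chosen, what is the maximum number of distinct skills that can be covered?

8

Choosing C1, C2, C4 covers {Kafka, networking, mobile, devops, API, frontend, cloud, backend} — 8 skills.
No choice of 3 candidates does better; here GraphQL is left uncovered.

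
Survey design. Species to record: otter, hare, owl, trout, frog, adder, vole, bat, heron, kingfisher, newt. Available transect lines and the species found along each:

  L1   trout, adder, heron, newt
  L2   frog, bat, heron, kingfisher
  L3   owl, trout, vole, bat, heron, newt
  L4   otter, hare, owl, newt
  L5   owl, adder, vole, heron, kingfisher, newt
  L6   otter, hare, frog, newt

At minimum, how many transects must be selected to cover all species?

3

L3, L5, L6 together cover {otter, hare, owl, trout, frog, adder, vole, bat, heron, kingfisher, newt} — every species.
No 2 of the 6 transects cover everything (all 15 pairs fall short), so 3 is minimum.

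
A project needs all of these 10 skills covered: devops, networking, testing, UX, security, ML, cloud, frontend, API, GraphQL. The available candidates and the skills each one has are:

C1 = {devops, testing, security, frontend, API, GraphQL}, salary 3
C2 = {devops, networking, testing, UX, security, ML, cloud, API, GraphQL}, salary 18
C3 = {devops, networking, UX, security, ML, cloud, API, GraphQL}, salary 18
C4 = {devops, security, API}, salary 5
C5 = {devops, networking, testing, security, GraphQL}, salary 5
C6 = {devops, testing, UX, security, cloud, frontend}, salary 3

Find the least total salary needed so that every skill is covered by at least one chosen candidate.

21

C1, C2 cover every skill at salary 3 + 18 = 21.
Any cover uses at least 2 candidates; among all covering selections none totals below 21.
Greedy by coverage-per-salary would pick C1, C6, C5, C2 for 29 — worse than the optimum 21.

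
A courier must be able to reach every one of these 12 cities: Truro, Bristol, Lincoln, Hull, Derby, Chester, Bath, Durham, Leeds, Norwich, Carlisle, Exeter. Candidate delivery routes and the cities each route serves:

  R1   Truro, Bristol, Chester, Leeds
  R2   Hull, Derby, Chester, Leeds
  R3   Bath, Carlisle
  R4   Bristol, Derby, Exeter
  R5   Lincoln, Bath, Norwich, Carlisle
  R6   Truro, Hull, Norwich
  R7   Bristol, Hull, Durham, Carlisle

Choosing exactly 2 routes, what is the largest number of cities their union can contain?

8

Choosing R1, R5 covers {Truro, Bristol, Lincoln, Chester, Bath, Leeds, Norwich, Carlisle} — 8 cities.
No choice of 2 routes does better; here Hull, Derby, Durham, Exeter are left uncovered.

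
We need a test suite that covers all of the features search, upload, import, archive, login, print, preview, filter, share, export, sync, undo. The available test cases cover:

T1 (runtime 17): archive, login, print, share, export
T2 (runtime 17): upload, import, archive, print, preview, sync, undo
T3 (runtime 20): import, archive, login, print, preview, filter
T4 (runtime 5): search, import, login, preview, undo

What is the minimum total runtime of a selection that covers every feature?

59

T1, T2, T3, T4 cover every feature at runtime 17 + 17 + 20 + 5 = 59.
Any cover uses at least 4 test cases; among all covering selections none totals below 59.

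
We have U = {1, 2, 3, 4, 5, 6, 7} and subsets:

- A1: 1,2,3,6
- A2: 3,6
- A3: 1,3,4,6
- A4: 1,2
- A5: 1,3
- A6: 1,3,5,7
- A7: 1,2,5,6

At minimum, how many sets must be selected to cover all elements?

A1, A3, A6 together cover {1, 2, 3, 4, 5, 6, 7} — every element.
No 2 of the 7 sets cover everything (all 21 pairs fall short), so 3 is minimum.

3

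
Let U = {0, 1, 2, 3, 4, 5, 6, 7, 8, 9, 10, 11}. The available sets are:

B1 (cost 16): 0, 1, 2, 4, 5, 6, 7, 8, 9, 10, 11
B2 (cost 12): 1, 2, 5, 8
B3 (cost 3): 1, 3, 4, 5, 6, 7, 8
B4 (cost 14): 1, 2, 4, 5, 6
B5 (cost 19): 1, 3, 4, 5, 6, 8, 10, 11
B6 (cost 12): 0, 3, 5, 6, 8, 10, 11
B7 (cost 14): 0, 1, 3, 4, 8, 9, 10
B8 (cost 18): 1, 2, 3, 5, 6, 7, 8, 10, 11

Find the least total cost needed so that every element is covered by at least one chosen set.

B1, B3 cover every element at cost 16 + 3 = 19.
Any cover uses at least 2 sets; among all covering selections none totals below 19.

19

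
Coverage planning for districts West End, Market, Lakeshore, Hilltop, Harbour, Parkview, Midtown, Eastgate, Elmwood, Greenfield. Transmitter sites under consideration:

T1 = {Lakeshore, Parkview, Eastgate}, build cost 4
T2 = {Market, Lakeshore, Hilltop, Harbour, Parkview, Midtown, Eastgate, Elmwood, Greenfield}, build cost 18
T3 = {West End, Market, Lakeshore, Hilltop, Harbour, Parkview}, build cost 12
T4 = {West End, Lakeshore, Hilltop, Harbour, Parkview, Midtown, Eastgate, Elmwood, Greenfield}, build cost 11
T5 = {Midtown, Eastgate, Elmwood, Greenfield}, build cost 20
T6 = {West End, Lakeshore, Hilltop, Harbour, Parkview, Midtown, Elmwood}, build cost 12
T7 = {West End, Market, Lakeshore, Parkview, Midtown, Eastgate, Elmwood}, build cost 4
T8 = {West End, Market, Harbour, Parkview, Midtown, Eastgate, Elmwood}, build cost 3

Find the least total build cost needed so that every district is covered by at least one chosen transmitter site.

T4, T8 cover every district at build cost 11 + 3 = 14.
Any cover uses at least 2 transmitter sites; among all covering selections none totals below 14.

14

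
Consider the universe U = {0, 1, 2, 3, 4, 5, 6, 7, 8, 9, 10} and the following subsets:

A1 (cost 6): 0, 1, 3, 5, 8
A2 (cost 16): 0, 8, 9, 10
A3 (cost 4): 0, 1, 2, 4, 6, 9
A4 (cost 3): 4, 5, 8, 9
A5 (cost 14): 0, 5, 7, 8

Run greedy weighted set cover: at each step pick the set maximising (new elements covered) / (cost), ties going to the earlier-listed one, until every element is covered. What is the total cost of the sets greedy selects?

43

Pick 1: A3 adds 6 new (0, 1, 2, 4, 6, 9) at cost 4 (ratio 6/4).
Pick 2: A4 adds 2 new (5, 8) at cost 3 (ratio 2/3).
Pick 3: A1 adds 1 new (3) at cost 6 (ratio 1/6).
Pick 4: A5 adds 1 new (7) at cost 14 (ratio 1/14).
Pick 5: A2 adds 1 new (10) at cost 16 (ratio 1/16).
Greedy total cost: 4 + 3 + 6 + 14 + 16 = 43. (The true optimum is 40, so greedy overshoots here.)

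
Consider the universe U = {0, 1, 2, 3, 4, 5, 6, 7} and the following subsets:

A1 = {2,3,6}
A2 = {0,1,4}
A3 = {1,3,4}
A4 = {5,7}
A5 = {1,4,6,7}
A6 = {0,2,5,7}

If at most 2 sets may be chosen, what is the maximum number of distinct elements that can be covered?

Choosing A3, A6 covers {0, 1, 2, 3, 4, 5, 7} — 7 elements.
No choice of 2 sets does better; here 6 is left uncovered.

7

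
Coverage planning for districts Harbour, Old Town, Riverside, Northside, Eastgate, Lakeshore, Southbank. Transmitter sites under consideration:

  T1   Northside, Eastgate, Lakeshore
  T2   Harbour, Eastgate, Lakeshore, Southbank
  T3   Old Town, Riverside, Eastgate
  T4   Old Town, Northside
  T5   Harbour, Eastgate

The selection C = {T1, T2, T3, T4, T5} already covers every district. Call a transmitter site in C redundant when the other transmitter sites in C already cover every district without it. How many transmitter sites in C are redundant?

3

Drop T1: the rest still cover every district — redundant.
Drop T2: Southbank uncovered — not redundant.
Drop T3: Riverside uncovered — not redundant.
Drop T4: the rest still cover every district — redundant.
Drop T5: the rest still cover every district — redundant.
3 redundant: T1, T4, T5.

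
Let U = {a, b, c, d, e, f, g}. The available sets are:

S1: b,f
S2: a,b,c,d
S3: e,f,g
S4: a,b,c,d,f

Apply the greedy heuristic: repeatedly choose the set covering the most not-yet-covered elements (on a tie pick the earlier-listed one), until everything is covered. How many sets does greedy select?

Pick 1: S4 covers 5 new elements (a, b, c, d, f).
Pick 2: S3 covers 2 new elements (e, g).
Greedy uses 2 sets.

2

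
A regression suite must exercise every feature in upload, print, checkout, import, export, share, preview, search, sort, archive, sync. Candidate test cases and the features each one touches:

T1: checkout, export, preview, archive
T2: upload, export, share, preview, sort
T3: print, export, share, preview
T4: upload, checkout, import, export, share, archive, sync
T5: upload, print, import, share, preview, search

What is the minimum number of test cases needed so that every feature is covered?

T2, T4, T5 together cover {upload, print, checkout, import, export, share, preview, search, sort, archive, sync} — every feature.
No 2 of the 5 test cases cover everything (all 10 pairs fall short), so 3 is minimum.

3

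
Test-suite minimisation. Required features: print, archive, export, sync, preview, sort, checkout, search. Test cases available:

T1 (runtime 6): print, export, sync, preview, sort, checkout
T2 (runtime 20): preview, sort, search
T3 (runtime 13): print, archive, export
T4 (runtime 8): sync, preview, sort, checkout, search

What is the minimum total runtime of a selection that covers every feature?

T3, T4 cover every feature at runtime 13 + 8 = 21.
Any cover uses at least 2 test cases; among all covering selections none totals below 21.
Greedy by coverage-per-runtime would pick T1, T4, T3 for 27 — worse than the optimum 21.

21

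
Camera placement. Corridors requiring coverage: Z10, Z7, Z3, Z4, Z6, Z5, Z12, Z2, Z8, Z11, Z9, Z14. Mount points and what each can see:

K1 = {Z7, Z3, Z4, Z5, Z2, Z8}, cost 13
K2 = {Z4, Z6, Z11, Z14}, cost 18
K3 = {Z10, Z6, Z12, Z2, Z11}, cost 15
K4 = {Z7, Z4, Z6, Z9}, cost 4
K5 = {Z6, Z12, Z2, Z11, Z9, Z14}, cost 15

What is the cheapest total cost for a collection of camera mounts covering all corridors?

43

K1, K3, K5 cover every corridor at cost 13 + 15 + 15 = 43.
Any cover uses at least 3 camera mounts; among all covering selections none totals below 43.
Greedy by coverage-per-cost would pick K4, K1, K3, K5 for 47 — worse than the optimum 43.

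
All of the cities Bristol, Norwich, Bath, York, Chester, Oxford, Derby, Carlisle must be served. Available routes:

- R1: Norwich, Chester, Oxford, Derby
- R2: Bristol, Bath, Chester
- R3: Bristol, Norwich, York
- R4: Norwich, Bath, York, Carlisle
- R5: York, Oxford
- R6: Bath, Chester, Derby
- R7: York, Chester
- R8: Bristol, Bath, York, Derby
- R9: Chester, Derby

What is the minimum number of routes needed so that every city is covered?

3

R1, R2, R4 together cover {Bristol, Norwich, Bath, York, Chester, Oxford, Derby, Carlisle} — every city.
No 2 of the 9 routes cover everything (all 36 pairs fall short), so 3 is minimum.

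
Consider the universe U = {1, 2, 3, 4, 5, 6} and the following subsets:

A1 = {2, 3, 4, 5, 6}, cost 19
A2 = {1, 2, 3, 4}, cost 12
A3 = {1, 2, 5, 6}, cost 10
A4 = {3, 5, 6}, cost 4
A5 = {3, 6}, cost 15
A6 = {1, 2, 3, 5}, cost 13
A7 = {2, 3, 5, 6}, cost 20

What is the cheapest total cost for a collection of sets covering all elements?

16

A2, A4 cover every element at cost 12 + 4 = 16.
Any cover uses at least 2 sets; among all covering selections none totals below 16.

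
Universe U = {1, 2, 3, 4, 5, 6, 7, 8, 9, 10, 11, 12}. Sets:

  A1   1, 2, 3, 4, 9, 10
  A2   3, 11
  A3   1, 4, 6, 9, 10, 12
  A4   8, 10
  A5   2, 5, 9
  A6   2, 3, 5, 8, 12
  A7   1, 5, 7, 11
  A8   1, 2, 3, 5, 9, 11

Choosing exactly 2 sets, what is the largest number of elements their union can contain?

Choosing A3, A6 covers {1, 2, 3, 4, 5, 6, 8, 9, 10, 12} — 10 elements.
No choice of 2 sets does better; here 7, 11 are left uncovered.

10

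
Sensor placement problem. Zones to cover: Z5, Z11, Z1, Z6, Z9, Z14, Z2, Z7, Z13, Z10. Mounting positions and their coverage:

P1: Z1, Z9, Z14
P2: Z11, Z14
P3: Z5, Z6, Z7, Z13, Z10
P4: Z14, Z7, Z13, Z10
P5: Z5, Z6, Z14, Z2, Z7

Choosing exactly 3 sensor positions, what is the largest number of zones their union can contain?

Choosing P1, P2, P3 covers {Z5, Z11, Z1, Z6, Z9, Z14, Z7, Z13, Z10} — 9 zones.
No choice of 3 sensor positions does better; here Z2 is left uncovered.

9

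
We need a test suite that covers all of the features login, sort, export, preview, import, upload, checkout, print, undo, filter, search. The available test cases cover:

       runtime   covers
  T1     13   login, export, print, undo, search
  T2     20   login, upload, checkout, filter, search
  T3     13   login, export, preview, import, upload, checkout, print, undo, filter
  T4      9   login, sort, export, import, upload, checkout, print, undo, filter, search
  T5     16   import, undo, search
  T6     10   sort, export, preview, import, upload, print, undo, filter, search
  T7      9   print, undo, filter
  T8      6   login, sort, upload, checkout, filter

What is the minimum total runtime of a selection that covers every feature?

T6, T8 cover every feature at runtime 10 + 6 = 16.
Any cover uses at least 2 test cases; among all covering selections none totals below 16.
Greedy by coverage-per-runtime would pick T4, T6 for 19 — worse than the optimum 16.

16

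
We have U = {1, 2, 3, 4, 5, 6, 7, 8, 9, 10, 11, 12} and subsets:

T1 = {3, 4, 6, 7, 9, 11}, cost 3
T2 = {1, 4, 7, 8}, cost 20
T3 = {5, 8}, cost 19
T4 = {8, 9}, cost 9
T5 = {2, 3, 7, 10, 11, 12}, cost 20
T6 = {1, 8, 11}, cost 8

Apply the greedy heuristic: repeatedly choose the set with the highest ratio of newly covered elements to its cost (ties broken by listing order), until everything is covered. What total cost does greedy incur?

50

Pick 1: T1 adds 6 new (3, 4, 6, 7, 9, 11) at cost 3 (ratio 6/3).
Pick 2: T6 adds 2 new (1, 8) at cost 8 (ratio 2/8).
Pick 3: T5 adds 3 new (2, 10, 12) at cost 20 (ratio 3/20).
Pick 4: T3 adds 1 new (5) at cost 19 (ratio 1/19).
Greedy total cost: 3 + 8 + 20 + 19 = 50.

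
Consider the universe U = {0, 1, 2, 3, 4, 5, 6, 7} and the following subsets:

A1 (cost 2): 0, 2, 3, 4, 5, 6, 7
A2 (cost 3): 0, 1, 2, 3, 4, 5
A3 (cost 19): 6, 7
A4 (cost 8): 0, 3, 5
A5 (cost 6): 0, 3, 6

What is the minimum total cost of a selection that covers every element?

5

A1, A2 cover every element at cost 2 + 3 = 5.
Any cover uses at least 2 sets; among all covering selections none totals below 5.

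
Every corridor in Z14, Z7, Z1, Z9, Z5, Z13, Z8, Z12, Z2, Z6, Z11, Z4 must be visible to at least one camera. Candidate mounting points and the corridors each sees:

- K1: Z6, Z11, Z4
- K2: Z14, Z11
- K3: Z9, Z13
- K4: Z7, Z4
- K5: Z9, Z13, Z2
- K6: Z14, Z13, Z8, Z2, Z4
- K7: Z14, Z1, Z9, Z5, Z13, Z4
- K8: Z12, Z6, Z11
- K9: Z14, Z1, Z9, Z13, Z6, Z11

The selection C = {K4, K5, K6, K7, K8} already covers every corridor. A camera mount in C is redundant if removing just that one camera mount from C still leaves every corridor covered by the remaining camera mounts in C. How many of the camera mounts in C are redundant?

1

Drop K4: Z7 uncovered — not redundant.
Drop K5: the rest still cover every corridor — redundant.
Drop K6: Z8 uncovered — not redundant.
Drop K7: Z1, Z5 uncovered — not redundant.
Drop K8: Z12, Z6, Z11 uncovered — not redundant.
1 redundant: K5.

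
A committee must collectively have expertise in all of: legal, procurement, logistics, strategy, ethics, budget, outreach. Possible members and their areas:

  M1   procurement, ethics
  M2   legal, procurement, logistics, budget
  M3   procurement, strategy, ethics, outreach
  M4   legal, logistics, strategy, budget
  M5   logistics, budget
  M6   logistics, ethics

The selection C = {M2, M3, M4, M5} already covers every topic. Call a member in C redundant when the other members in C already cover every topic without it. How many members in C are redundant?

Drop M2: the rest still cover every topic — redundant.
Drop M3: ethics, outreach uncovered — not redundant.
Drop M4: the rest still cover every topic — redundant.
Drop M5: the rest still cover every topic — redundant.
3 redundant: M2, M4, M5.

3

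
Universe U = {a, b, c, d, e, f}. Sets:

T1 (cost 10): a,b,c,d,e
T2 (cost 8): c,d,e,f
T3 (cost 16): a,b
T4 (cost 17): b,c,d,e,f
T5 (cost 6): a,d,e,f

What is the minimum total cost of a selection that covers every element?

16

T1, T5 cover every element at cost 10 + 6 = 16.
Any cover uses at least 2 sets; among all covering selections none totals below 16.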